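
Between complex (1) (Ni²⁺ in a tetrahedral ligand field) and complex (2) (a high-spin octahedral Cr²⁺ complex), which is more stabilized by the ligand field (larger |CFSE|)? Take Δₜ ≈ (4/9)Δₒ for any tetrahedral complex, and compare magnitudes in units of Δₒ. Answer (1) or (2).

(2)

(1): Ni²⁺: group 10, so d-count = 10 − 2 = 8; Tetrahedral splitting is small, so the complex is high-spin; e^4 t2^4, CFSE = -0.8Δₜ ≈ -0.36Δₒ.
(2): Cr is in group 6, so Cr²⁺ is d⁴ (6 − 2 = 4); t2g^3 e_g^1, CFSE = -0.6Δₒ.
So (2) has the larger |CFSE|.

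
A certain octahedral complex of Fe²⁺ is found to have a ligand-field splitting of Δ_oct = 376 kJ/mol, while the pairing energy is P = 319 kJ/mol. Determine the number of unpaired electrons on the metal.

0

Group 8 minus oxidation state +2 gives a d⁶ configuration for Fe²⁺.
Here Δ_oct > P (376 > 319), so the low-spin state is favoured.
Configuration: t₂g⁶ eg⁰.
Unpaired electrons: 0.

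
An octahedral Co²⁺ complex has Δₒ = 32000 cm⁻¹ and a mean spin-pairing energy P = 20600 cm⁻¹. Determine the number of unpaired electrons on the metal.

1

Co²⁺: group 9, so d-count = 9 − 2 = 7.
Here Δₒ > P (32000 > 20600), so the low-spin state is favoured.
That gives t₂g⁶ eg¹.
Unpaired electrons: 1.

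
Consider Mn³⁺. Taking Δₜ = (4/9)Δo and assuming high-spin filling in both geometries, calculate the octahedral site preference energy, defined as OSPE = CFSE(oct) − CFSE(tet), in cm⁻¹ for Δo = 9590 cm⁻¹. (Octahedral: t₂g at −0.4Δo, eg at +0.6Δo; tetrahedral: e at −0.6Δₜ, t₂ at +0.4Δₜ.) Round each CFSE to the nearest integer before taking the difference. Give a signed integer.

Mn sits in group 7; removing 3 electrons leaves Mn³⁺ with 7 − 3 = 4 d electrons.
In an octahedral site d⁴ (HS) is t₂g³ eg¹, giving CFSE(oct) = -0.6Δo = -5754 cm⁻¹.
In a tetrahedral site the filling is e² t₂²: CFSE(tet) = -0.4Δₜ = -0.4 × (4/9)(9590) = -1705 cm⁻¹.
Subtracting, OSPE = -5754 − (-1705) = -4049 cm⁻¹.

-4049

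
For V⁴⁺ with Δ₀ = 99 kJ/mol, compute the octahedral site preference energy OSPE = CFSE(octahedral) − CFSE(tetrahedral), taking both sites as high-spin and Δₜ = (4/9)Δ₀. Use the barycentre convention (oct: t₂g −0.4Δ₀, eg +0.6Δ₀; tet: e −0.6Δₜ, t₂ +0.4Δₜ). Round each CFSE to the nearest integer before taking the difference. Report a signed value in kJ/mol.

-14

V⁴⁺: group 5, so d-count = 5 − 4 = 1.
Octahedral high-spin t₂g¹ eg⁰: CFSE = -0.4 × 99 = -40 kJ/mol.
Tetrahedral e¹ t₂⁰ gives -0.6Δₜ = -0.6 × (4/9) × 99 = -26 kJ/mol.
Subtracting, OSPE = -40 − (-26) = -14 kJ/mol.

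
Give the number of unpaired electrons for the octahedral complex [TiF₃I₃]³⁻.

1

Ligand charges: 3×(-1) from F⁻ and 3×(-1) from I⁻ sum to -6; with overall charge -3, Ti is +3.
Group 4 minus oxidation state +3 gives a d¹ configuration for Ti³⁺.
Configuration: t2g^1 e_g^0, giving 1 unpaired electron.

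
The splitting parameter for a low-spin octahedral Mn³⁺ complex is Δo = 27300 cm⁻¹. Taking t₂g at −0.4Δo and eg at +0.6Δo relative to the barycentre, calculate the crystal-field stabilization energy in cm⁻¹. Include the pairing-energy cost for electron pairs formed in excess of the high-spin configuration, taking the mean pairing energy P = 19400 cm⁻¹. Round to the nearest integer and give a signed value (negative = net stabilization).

Mn is in group 7, so Mn³⁺ is d⁴ (7 − 3 = 4).
Configuration: t₂g⁴ eg⁰.
Orbital CFSE = 4(-0.4) + 0(0.6) = -1.6Δo = -1.6 × 27300 = -43680 cm⁻¹.
Relative to high-spin t₂g³ eg¹ (0 paired), the low-spin configuration has 1 additional pair, contributing +1 × 19400 = +19400 cm⁻¹.
Net CFSE = -43680 + 19400 = -24280 cm⁻¹.

-24280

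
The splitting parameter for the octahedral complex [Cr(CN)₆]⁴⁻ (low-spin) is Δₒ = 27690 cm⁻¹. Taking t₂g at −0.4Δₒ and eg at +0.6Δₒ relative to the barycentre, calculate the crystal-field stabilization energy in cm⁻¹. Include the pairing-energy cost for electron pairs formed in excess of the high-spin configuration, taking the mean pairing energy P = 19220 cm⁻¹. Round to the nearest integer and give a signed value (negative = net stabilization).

Each CN⁻ contributes -1; 6 × (-1) = -6. With overall charge -4, Cr is in the +2 oxidation state.
Cr sits in group 6; removing 2 electrons leaves Cr²⁺ with 6 − 2 = 4 d electrons.
Configuration: t₂g⁴ eg⁰.
CFSE(orbital) = 4×(-0.4Δₒ) + 0×(0.6Δₒ) = -1.6Δₒ; with Δₒ = 27690 cm⁻¹ that is -44304 cm⁻¹.
Relative to high-spin t₂g³ eg¹ (0 paired), the low-spin configuration has 1 additional pair, contributing +1 × 19220 = +19220 cm⁻¹.
Net CFSE = -44304 + 19220 = -25084 cm⁻¹.

-25084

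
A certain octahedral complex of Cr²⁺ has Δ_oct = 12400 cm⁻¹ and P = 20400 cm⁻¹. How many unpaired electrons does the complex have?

Cr sits in group 6; removing 2 electrons leaves Cr²⁺ with 6 − 2 = 4 d electrons.
Δ_oct < P, so pairing is avoided: the ground state is high-spin.
Filling d⁴ accordingly: t₂g³ eg¹.
Unpaired electrons: 4.

4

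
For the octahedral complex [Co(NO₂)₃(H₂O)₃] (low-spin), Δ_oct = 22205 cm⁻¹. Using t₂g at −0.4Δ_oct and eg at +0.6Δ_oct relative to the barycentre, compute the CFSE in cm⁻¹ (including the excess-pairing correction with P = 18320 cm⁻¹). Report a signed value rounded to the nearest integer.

Ligand charges: 3×(-1) from NO₂⁻ and 3×(+0) from H₂O sum to -3; with overall charge +0, Co is +3.
Co is in group 9, so Co³⁺ is d⁶ (9 − 3 = 6).
Configuration: t₂g⁶ eg⁰.
Orbital CFSE = 6(-0.4) + 0(0.6) = -2.4Δ_oct = -2.4 × 22205 = -53292 cm⁻¹.
Relative to high-spin t₂g⁴ eg² (1 paired), the low-spin configuration has 2 additional pairs, contributing +2 × 18320 = +36640 cm⁻¹.
Combining: -53292 + 36640 = -16652 cm⁻¹.

-16652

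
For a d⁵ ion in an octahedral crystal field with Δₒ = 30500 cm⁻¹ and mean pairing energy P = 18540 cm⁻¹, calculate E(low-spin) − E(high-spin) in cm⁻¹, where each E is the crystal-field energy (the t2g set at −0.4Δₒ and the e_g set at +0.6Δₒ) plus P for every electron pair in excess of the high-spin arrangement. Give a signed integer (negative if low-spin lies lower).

In the high-spin limit (t2g^3 e_g^2) the orbital term is 0.0Δₒ = 0 cm⁻¹, with no excess pairing.
Low-spin t2g^5 e_g^0 gives -2.0Δₒ = -61000 cm⁻¹, but forming 2 extra pairs costs 2P = 37080 cm⁻¹, so E(LS) = -61000 + 37080 = -23920 cm⁻¹.
Thus E(LS) − E(HS) = -23920 cm⁻¹.

-23920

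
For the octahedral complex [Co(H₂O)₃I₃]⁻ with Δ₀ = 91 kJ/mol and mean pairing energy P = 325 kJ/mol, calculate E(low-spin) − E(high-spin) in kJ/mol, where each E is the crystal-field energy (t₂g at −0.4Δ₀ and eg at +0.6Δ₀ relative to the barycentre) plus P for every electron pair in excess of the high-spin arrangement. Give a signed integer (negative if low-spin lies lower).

Ligand charges: 3×(+0) from H₂O and 3×(-1) from I⁻ sum to -3; with overall charge -1, Co is +2.
Co sits in group 9; removing 2 electrons leaves Co²⁺ with 9 − 2 = 7 d electrons.
High-spin: t₂g⁵ eg², CFSE = -0.8Δ₀ = -73 kJ/mol.
For low-spin the configuration is t₂g⁶ eg¹: orbital energy -1.8 × 91 = -164 kJ/mol, and 1 additional pair relative to high-spin adds 325 kJ/mol, giving 161 kJ/mol.
The difference is 161 − (-73) = 234 kJ/mol, so high-spin lies lower.

234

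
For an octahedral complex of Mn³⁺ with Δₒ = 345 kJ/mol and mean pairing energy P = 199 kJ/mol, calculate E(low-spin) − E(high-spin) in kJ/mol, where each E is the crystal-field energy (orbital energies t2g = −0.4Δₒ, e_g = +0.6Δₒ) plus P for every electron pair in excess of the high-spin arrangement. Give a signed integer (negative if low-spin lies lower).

-146

Mn³⁺: group 7, so d-count = 7 − 3 = 4.
High-spin d⁴ fills as t2g^3 e_g^1 with CFSE 3(−0.4) + 1(+0.6) = -0.6Δₒ = -207 kJ/mol.
Low-spin: t2g^4 e_g^0, orbital CFSE = -1.6Δₒ = -552 kJ/mol; plus 1 excess pair × P = +199 kJ/mol; total -353 kJ/mol.
Thus E(LS) − E(HS) = -146 kJ/mol.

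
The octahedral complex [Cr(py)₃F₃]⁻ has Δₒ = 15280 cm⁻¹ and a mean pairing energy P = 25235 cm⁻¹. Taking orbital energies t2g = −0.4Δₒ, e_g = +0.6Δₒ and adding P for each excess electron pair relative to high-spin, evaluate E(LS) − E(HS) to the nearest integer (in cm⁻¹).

9955

Ligand charges: 3×(+0) from py and 3×(-1) from F⁻ sum to -3; with overall charge -1, Cr is +2.
Cr²⁺: group 6, so d-count = 6 − 2 = 4.
High-spin: t2g^3 e_g^1, CFSE = -0.6Δₒ = -9168 cm⁻¹.
Low-spin t2g^4 e_g^0 gives -1.6Δₒ = -24448 cm⁻¹, but forming 1 extra pair costs 1P = 25235 cm⁻¹, so E(LS) = -24448 + 25235 = 787 cm⁻¹.
E(LS) − E(HS) = 787 − (-9168) = 9955 cm⁻¹.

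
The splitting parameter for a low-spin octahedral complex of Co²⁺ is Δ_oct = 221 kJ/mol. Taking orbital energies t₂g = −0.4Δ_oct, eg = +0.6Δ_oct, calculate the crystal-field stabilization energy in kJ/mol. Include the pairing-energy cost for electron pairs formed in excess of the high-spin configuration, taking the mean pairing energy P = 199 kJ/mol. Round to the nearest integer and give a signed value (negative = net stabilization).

Co²⁺: group 9, so d-count = 9 − 2 = 7.
Configuration: t₂g⁶ eg¹.
Orbital CFSE = 6(-0.4) + 1(0.6) = -1.8Δ_oct = -1.8 × 221 = -398 kJ/mol.
Pairing penalty: 3 pairs vs 2 in the high-spin reference → 1 extra × P = 199 kJ/mol.
Overall CFSE = -398 + 199 = -199 kJ/mol.

-199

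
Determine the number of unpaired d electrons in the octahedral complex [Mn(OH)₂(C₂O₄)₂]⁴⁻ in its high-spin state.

5

Ligand charges: 2×(-1) from OH⁻ and 2×(-2) from C₂O₄²⁻ sum to -6; with overall charge -4, Mn is +2.
Group 7 minus oxidation state +2 gives a d⁵ configuration for Mn²⁺.
Configuration: t₂g³ eg², giving 5 unpaired electrons.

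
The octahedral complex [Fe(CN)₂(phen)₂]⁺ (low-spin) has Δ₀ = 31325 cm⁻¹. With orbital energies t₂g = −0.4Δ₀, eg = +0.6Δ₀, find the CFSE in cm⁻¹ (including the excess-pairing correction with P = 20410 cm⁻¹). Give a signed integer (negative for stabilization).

-21830

Ligand charges: 2×(-1) from CN⁻ and 2×(+0) from phen sum to -2; with overall charge +1, Fe is +3.
Group 8 minus oxidation state +3 gives a d⁵ configuration for Fe³⁺.
Configuration: t₂g⁵ eg⁰.
CFSE(orbital) = 5×(-0.4Δ₀) + 0×(0.6Δ₀) = -2.0Δ₀; with Δ₀ = 31325 cm⁻¹ that is -62650 cm⁻¹.
High-spin d⁵ would be t₂g³ eg² with 0 pairs; low-spin has 2, so 2 excess pairs cost +2P = +40820 cm⁻¹.
Overall CFSE = -62650 + 40820 = -21830 cm⁻¹.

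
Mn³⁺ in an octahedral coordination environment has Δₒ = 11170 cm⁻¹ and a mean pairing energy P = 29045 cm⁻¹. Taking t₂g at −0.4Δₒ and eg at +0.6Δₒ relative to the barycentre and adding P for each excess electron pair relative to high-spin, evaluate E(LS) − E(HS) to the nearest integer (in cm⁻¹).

Group 7 minus oxidation state +3 gives a d⁴ configuration for Mn³⁺.
High-spin: t₂g³ eg¹, CFSE = -0.6Δₒ = -6702 cm⁻¹.
Low-spin: t₂g⁴ eg⁰, orbital CFSE = -1.6Δₒ = -17872 cm⁻¹; plus 1 excess pair × P = +29045 cm⁻¹; total 11173 cm⁻¹.
Thus E(LS) − E(HS) = 17875 cm⁻¹.

17875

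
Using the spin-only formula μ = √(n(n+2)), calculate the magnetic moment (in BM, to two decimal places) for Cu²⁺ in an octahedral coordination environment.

1.73 BM

Group 11 minus oxidation state +2 gives a d⁹ configuration for Cu²⁺.
Configuration: t₂g⁶ eg³ → 1 unpaired electron.
μ(spin-only) = √[1(1+2)] = √3 ≈ 1.73 BM.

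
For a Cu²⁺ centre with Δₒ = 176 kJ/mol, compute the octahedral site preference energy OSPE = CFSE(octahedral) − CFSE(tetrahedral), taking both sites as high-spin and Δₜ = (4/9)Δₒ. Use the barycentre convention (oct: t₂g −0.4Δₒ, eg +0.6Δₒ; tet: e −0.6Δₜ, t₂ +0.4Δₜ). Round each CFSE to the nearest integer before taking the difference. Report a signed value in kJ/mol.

-75

Cu is in group 11, so Cu²⁺ is d⁹ (11 − 2 = 9).
In an octahedral site d⁹ (HS) is t₂g⁶ eg³, giving CFSE(oct) = -0.6Δₒ = -106 kJ/mol.
In a tetrahedral site the filling is e⁴ t₂⁵: CFSE(tet) = -0.4Δₜ = -0.4 × (4/9)(176) = -31 kJ/mol.
OSPE = -106 − (-31) = -75 kJ/mol.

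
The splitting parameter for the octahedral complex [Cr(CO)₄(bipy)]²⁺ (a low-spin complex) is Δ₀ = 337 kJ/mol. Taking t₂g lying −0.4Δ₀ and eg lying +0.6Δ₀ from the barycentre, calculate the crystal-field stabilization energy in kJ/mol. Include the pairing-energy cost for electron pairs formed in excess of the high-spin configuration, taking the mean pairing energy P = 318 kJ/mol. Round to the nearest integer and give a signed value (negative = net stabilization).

-221

Ligand charges: 4×(+0) from CO and 1×(+0) from bipy sum to +0; with overall charge +2, Cr is +2.
Cr²⁺: group 6, so d-count = 6 − 2 = 4.
The d⁴ electrons fill as t₂g⁴ eg⁰.
The orbital stabilization is -1.6Δ₀ = -1.6 × 337 = -539 kJ/mol.
High-spin d⁴ would be t₂g³ eg¹ with 0 pairs; low-spin has 1, so 1 excess pair costs +1P = +318 kJ/mol.
Combining: -539 + 318 = -221 kJ/mol.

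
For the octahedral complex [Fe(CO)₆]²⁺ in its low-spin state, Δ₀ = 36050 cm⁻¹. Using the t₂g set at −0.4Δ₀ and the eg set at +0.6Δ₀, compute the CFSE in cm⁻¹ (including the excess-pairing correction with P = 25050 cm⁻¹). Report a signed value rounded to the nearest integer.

CO is neutral, so the +2 overall charge sits on Fe: oxidation state +2.
Fe²⁺: group 8, so d-count = 8 − 2 = 6.
The d⁶ electrons fill as t₂g⁶ eg⁰.
Orbital CFSE = 6(-0.4) + 0(0.6) = -2.4Δ₀ = -2.4 × 36050 = -86520 cm⁻¹.
Pairing penalty: 3 pairs vs 1 in the high-spin reference → 2 extra × P = 50100 cm⁻¹.
Combining: -86520 + 50100 = -36420 cm⁻¹.

-36420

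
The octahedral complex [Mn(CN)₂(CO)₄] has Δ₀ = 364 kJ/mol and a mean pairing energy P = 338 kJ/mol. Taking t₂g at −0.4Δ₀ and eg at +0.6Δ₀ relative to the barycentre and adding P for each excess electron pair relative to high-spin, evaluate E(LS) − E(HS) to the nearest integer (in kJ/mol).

-52

Ligand charges: 2×(-1) from CN⁻ and 4×(+0) from CO sum to -2; with overall charge +0, Mn is +2.
Mn sits in group 7; removing 2 electrons leaves Mn²⁺ with 7 − 2 = 5 d electrons.
In the high-spin limit (t₂g³ eg²) the orbital term is 0.0Δ₀ = 0 kJ/mol, with no excess pairing.
For low-spin the configuration is t₂g⁵ eg⁰: orbital energy -2.0 × 364 = -728 kJ/mol, and 2 additional pairs relative to high-spin add 676 kJ/mol, giving -52 kJ/mol.
E(LS) − E(HS) = -52 − (0) = -52 kJ/mol.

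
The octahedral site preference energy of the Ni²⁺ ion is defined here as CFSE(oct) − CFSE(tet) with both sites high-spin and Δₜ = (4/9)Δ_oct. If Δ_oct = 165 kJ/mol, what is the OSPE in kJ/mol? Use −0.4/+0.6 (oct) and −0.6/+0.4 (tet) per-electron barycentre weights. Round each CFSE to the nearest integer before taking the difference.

-139

Ni sits in group 10; removing 2 electrons leaves Ni²⁺ with 10 − 2 = 8 d electrons.
Octahedral high-spin t2g^6 e_g^2: CFSE = -1.2 × 165 = -198 kJ/mol.
Tetrahedral e^4 t2^4 gives -0.8Δₜ = -0.8 × (4/9) × 165 = -59 kJ/mol.
OSPE = CFSE(oct) − CFSE(tet) = -198 − (-59) = -139 kJ/mol.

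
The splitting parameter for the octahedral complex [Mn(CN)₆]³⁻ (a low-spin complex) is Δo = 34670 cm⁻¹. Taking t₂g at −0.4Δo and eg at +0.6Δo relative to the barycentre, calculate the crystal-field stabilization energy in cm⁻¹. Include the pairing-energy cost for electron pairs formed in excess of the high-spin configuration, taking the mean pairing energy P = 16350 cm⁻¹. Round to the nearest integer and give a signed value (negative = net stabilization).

Each CN⁻ contributes -1; 6 × (-1) = -6. With overall charge -3, Mn is in the +3 oxidation state.
Mn is in group 7, so Mn³⁺ is d⁴ (7 − 3 = 4).
The d⁴ electrons fill as t₂g⁴ eg⁰.
The orbital stabilization is -1.6Δo = -1.6 × 34670 = -55472 cm⁻¹.
Pairing penalty: 1 pair vs 0 in the high-spin reference → 1 extra × P = 16350 cm⁻¹.
Net CFSE = -55472 + 16350 = -39122 cm⁻¹.

-39122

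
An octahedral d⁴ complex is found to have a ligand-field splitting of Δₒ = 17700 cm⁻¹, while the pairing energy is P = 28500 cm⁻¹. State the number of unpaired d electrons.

4

Here Δₒ < P (17700 < 28500), so the high-spin state is favoured.
That gives t₂g³ eg¹.
Unpaired electrons: 4.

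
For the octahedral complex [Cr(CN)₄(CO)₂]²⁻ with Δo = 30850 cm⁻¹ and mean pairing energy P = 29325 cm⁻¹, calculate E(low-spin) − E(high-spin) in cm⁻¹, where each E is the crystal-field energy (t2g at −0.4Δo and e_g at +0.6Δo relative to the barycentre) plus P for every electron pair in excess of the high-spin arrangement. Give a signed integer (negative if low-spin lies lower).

Ligand charges: 4×(-1) from CN⁻ and 2×(+0) from CO sum to -4; with overall charge -2, Cr is +2.
Cr is in group 6, so Cr²⁺ is d⁴ (6 − 2 = 4).
In the high-spin limit (t2g^3 e_g^1) the orbital term is -0.6Δo = -18510 cm⁻¹, with no excess pairing.
Low-spin: t2g^4 e_g^0, orbital CFSE = -1.6Δo = -49360 cm⁻¹; plus 1 excess pair × P = +29325 cm⁻¹; total -20035 cm⁻¹.
E(LS) − E(HS) = -20035 − (-18510) = -1525 cm⁻¹.

-1525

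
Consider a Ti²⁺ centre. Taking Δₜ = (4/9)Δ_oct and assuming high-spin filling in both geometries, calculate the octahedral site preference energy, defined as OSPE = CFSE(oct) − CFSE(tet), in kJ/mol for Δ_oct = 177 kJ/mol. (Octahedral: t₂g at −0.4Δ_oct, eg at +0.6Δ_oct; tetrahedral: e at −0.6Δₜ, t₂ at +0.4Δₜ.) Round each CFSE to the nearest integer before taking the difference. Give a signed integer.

-48

Group 4 minus oxidation state +2 gives a d² configuration for Ti²⁺.
Octahedral high-spin t₂g² eg⁰: CFSE = -0.8 × 177 = -142 kJ/mol.
In a tetrahedral site the filling is e² t₂⁰: CFSE(tet) = -1.2Δₜ = -1.2 × (4/9)(177) = -94 kJ/mol.
OSPE = CFSE(oct) − CFSE(tet) = -142 − (-94) = -48 kJ/mol.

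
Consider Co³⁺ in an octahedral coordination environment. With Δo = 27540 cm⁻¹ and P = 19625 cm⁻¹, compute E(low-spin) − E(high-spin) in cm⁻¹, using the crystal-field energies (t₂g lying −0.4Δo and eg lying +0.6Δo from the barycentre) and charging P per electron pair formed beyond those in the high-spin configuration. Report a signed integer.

Group 9 minus oxidation state +3 gives a d⁶ configuration for Co³⁺.
High-spin: t₂g⁴ eg², CFSE = -0.4Δo = -11016 cm⁻¹.
For low-spin the configuration is t₂g⁶ eg⁰: orbital energy -2.4 × 27540 = -66096 cm⁻¹, and 2 additional pairs relative to high-spin add 39250 cm⁻¹, giving -26846 cm⁻¹.
E(LS) − E(HS) = -26846 − (-11016) = -15830 cm⁻¹.

-15830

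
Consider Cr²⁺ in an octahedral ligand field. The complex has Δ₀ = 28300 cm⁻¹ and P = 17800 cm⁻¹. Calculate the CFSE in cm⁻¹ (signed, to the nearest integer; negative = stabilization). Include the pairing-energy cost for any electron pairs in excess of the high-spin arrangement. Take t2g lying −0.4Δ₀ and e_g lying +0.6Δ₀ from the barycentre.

-27480

Cr²⁺: group 6, so d-count = 6 − 2 = 4.
With Δ₀ > P the complex is low-spin.
Filling d⁴ accordingly: t2g^4 e_g^0.
Orbital CFSE = -1.6Δ₀ = -1.6 × 28300 = -45280 cm⁻¹.
Excess pairs vs high-spin: 1 − 0 = 1; pairing cost = +17800 cm⁻¹.
Net CFSE = -45280 + 17800 = -27480 cm⁻¹.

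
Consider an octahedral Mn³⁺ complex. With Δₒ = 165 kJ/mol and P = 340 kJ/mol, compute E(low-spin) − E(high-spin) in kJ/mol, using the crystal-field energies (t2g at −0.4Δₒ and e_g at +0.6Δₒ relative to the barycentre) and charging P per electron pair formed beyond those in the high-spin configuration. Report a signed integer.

Mn is in group 7, so Mn³⁺ is d⁴ (7 − 3 = 4).
In the high-spin limit (t2g^3 e_g^1) the orbital term is -0.6Δₒ = -99 kJ/mol, with no excess pairing.
For low-spin the configuration is t2g^4 e_g^0: orbital energy -1.6 × 165 = -264 kJ/mol, and 1 additional pair relative to high-spin adds 340 kJ/mol, giving 76 kJ/mol.
E(LS) − E(HS) = 76 − (-99) = 175 kJ/mol.

175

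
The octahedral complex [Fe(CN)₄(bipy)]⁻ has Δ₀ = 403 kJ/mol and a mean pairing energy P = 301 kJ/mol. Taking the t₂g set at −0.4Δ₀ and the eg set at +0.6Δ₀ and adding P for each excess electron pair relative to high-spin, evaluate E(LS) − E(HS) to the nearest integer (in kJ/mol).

-204

Ligand charges: 4×(-1) from CN⁻ and 1×(+0) from bipy sum to -4; with overall charge -1, Fe is +3.
Fe is in group 8, so Fe³⁺ is d⁵ (8 − 3 = 5).
High-spin d⁵ fills as t₂g³ eg² with CFSE 3(−0.4) + 2(+0.6) = 0.0Δ₀ = 0 kJ/mol.
Low-spin t₂g⁵ eg⁰ gives -2.0Δ₀ = -806 kJ/mol, but forming 2 extra pairs costs 2P = 602 kJ/mol, so E(LS) = -806 + 602 = -204 kJ/mol.
The difference is -204 − (0) = -204 kJ/mol, so low-spin lies lower.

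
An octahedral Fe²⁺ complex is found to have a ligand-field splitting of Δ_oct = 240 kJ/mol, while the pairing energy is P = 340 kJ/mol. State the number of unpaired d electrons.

4

Fe is in group 8, so Fe²⁺ is d⁶ (8 − 2 = 6).
Since Δ_oct = 240 kJ/mol < P = 340 kJ/mol, the complex adopts the high-spin configuration.
Filling d⁶ accordingly: t2g^4 e_g^2.
Unpaired electrons: 4.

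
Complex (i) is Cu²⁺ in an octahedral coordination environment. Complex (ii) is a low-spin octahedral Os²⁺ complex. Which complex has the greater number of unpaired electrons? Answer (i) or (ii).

(i): Group 11 minus oxidation state +2 gives a d⁹ configuration for Cu²⁺; t₂g⁶ eg³ → 1 unpaired.
(ii): Os²⁺: group 8, so d-count = 8 − 2 = 6; t₂g⁶ eg⁰ → 0 unpaired.
So (i) has more unpaired electrons.

(i)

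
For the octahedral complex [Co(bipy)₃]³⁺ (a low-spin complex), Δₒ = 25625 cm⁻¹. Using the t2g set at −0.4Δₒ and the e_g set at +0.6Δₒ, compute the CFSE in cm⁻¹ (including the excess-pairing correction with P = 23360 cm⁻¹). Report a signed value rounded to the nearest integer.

bipy is neutral, so the +3 overall charge sits on Co: oxidation state +3.
Co³⁺: group 9, so d-count = 9 − 3 = 6.
Configuration: t2g^6 e_g^0.
CFSE(orbital) = 6×(-0.4Δₒ) + 0×(0.6Δₒ) = -2.4Δₒ; with Δₒ = 25625 cm⁻¹ that is -61500 cm⁻¹.
Pairing penalty: 3 pairs vs 1 in the high-spin reference → 2 extra × P = 46720 cm⁻¹.
Overall CFSE = -61500 + 46720 = -14780 cm⁻¹.

-14780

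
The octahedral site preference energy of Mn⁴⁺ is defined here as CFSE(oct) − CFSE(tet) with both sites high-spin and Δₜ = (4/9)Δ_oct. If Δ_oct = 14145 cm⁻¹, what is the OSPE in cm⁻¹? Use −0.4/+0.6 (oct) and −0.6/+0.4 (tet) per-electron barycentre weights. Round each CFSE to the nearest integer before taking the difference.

Mn sits in group 7; removing 4 electrons leaves Mn⁴⁺ with 7 − 4 = 3 d electrons.
In an octahedral site d³ (HS) is t₂g³ eg⁰, giving CFSE(oct) = -1.2Δ_oct = -16974 cm⁻¹.
Tetrahedral e² t₂¹ gives -0.8Δₜ = -0.8 × (4/9) × 14145 = -5029 cm⁻¹.
Subtracting, OSPE = -16974 − (-5029) = -11945 cm⁻¹.

-11945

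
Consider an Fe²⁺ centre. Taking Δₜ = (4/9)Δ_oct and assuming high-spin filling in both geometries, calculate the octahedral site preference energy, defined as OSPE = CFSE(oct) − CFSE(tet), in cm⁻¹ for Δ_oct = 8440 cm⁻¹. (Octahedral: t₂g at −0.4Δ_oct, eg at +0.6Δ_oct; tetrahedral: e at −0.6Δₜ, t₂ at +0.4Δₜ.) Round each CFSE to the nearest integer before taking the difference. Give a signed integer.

Group 8 minus oxidation state +2 gives a d⁶ configuration for Fe²⁺.
In an octahedral site d⁶ (HS) is t2g^4 e_g^2, giving CFSE(oct) = -0.4Δ_oct = -3376 cm⁻¹.
Tetrahedral e^3 t2^3 gives -0.6Δₜ = -0.6 × (4/9) × 8440 = -2251 cm⁻¹.
Subtracting, OSPE = -3376 − (-2251) = -1125 cm⁻¹.

-1125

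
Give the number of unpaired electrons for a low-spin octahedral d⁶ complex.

Configuration: t2g^6 e_g^0, giving 0 unpaired electrons.

0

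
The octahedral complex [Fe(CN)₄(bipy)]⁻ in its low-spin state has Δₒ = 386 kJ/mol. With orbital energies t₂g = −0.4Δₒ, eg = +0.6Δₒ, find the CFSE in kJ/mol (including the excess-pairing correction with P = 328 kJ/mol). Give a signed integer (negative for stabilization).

-116

Ligand charges: 4×(-1) from CN⁻ and 1×(+0) from bipy sum to -4; with overall charge -1, Fe is +3.
Fe is in group 8, so Fe³⁺ is d⁵ (8 − 3 = 5).
The d⁵ electrons fill as t₂g⁵ eg⁰.
CFSE(orbital) = 5×(-0.4Δₒ) + 0×(0.6Δₒ) = -2.0Δₒ; with Δₒ = 386 kJ/mol that is -772 kJ/mol.
Relative to high-spin t₂g³ eg² (0 paired), the low-spin configuration has 2 additional pairs, contributing +2 × 328 = +656 kJ/mol.
Overall CFSE = -772 + 656 = -116 kJ/mol.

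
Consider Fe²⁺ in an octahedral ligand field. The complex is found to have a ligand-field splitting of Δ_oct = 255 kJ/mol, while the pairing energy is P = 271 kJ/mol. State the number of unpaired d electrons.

4

Group 8 minus oxidation state +2 gives a d⁶ configuration for Fe²⁺.
Here Δ_oct < P (255 < 271), so the high-spin state is favoured.
Filling d⁶ accordingly: t₂g⁴ eg².
Unpaired electrons: 4.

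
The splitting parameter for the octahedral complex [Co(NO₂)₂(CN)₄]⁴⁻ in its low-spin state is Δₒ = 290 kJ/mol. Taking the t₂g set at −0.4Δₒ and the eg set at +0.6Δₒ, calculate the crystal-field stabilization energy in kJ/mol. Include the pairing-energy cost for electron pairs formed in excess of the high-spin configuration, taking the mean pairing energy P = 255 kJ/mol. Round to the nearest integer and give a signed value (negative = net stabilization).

-267

Ligand charges: 2×(-1) from NO₂⁻ and 4×(-1) from CN⁻ sum to -6; with overall charge -4, Co is +2.
Group 9 minus oxidation state +2 gives a d⁷ configuration for Co²⁺.
Configuration: t₂g⁶ eg¹.
CFSE(orbital) = 6×(-0.4Δₒ) + 1×(0.6Δₒ) = -1.8Δₒ; with Δₒ = 290 kJ/mol that is -522 kJ/mol.
High-spin d⁷ would be t₂g⁵ eg² with 2 pairs; low-spin has 3, so 1 excess pair costs +1P = +255 kJ/mol.
Combining: -522 + 255 = -267 kJ/mol.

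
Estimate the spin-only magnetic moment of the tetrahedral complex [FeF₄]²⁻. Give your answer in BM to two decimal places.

Each F⁻ contributes -1; 4 × (-1) = -4. With overall charge -2, Fe is in the +2 oxidation state.
Fe sits in group 8; removing 2 electrons leaves Fe²⁺ with 8 − 2 = 6 d electrons.
Tetrahedral fields are weak (Δₜ ≈ 4/9 Δₒ), so electrons fill high-spin.
Configuration: e^3 t2^3 → 4 unpaired electrons.
μ(spin-only) = √[4(4+2)] = √24 ≈ 4.90 BM.

4.90 BM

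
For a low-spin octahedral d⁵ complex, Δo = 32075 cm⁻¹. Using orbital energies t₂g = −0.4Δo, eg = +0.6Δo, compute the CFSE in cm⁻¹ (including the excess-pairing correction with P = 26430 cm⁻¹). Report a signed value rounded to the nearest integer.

Configuration: t₂g⁵ eg⁰.
CFSE(orbital) = 5×(-0.4Δo) + 0×(0.6Δo) = -2.0Δo; with Δo = 32075 cm⁻¹ that is -64150 cm⁻¹.
Pairing penalty: 2 pairs vs 0 in the high-spin reference → 2 extra × P = 52860 cm⁻¹.
Overall CFSE = -64150 + 52860 = -11290 cm⁻¹.

-11290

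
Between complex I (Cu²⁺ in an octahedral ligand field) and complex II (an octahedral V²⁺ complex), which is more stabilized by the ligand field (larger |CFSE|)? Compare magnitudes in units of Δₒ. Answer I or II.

I: Group 11 minus oxidation state +2 gives a d⁹ configuration for Cu²⁺; t₂g⁶ eg³, CFSE = -0.6Δₒ.
II: Group 5 minus oxidation state +2 gives a d³ configuration for V²⁺; t₂g³ eg⁰, CFSE = -1.2Δₒ.
So II has the larger |CFSE|.

II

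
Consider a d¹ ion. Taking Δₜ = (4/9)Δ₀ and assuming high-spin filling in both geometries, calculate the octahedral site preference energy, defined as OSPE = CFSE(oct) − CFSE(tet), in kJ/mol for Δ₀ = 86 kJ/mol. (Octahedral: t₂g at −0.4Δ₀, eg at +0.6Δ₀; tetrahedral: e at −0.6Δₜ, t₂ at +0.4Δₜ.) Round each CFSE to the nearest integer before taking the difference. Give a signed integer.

In an octahedral site d¹ (HS) is t₂g¹ eg⁰, giving CFSE(oct) = -0.4Δ₀ = -34 kJ/mol.
In a tetrahedral site the filling is e¹ t₂⁰: CFSE(tet) = -0.6Δₜ = -0.6 × (4/9)(86) = -23 kJ/mol.
OSPE = -34 − (-23) = -11 kJ/mol.

-11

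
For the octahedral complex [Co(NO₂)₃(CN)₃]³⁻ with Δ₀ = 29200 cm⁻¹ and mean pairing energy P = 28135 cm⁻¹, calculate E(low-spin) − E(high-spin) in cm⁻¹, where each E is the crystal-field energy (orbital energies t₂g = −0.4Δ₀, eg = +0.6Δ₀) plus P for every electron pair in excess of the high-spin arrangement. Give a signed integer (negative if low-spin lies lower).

Ligand charges: 3×(-1) from NO₂⁻ and 3×(-1) from CN⁻ sum to -6; with overall charge -3, Co is +3.
Co³⁺: group 9, so d-count = 9 − 3 = 6.
In the high-spin limit (t₂g⁴ eg²) the orbital term is -0.4Δ₀ = -11680 cm⁻¹, with no excess pairing.
Low-spin: t₂g⁶ eg⁰, orbital CFSE = -2.4Δ₀ = -70080 cm⁻¹; plus 2 excess pairs × P = +56270 cm⁻¹; total -13810 cm⁻¹.
E(LS) − E(HS) = -13810 − (-11680) = -2130 cm⁻¹.

-2130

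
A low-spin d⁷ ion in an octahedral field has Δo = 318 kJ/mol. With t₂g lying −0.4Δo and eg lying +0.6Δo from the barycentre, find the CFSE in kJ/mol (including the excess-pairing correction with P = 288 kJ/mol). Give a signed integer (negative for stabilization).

-284

Configuration: t₂g⁶ eg¹.
The orbital stabilization is -1.8Δo = -1.8 × 318 = -572 kJ/mol.
Relative to high-spin t₂g⁵ eg² (2 paired), the low-spin configuration has 1 additional pair, contributing +1 × 288 = +288 kJ/mol.
Net CFSE = -572 + 288 = -284 kJ/mol.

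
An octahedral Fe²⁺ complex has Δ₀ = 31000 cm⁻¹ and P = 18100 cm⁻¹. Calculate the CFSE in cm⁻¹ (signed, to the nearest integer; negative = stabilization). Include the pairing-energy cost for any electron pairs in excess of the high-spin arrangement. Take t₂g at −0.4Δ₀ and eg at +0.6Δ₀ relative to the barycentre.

-38200

Group 8 minus oxidation state +2 gives a d⁶ configuration for Fe²⁺.
Since Δ₀ = 31000 cm⁻¹ > P = 18100 cm⁻¹, the complex adopts the low-spin configuration.
Configuration: t₂g⁶ eg⁰.
Orbital CFSE = -2.4Δ₀ = -2.4 × 31000 = -74400 cm⁻¹.
Excess pairs vs high-spin: 3 − 1 = 2; pairing cost = +36200 cm⁻¹.
Net CFSE = -74400 + 36200 = -38200 cm⁻¹.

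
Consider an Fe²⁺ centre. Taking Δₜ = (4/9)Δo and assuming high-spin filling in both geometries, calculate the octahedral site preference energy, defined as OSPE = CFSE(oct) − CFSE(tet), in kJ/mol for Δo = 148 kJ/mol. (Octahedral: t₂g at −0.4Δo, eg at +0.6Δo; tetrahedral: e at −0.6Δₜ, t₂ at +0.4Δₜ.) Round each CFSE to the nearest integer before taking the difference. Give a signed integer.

Fe²⁺: group 8, so d-count = 8 − 2 = 6.
Octahedral (high-spin): t2g^4 e_g^2, CFSE = 4(−0.4) + 2(+0.6) = -0.4Δo = -0.4 × 148 = -59 kJ/mol.
Tetrahedral e^3 t2^3 gives -0.6Δₜ = -0.6 × (4/9) × 148 = -39 kJ/mol.
OSPE = CFSE(oct) − CFSE(tet) = -59 − (-39) = -20 kJ/mol.

-20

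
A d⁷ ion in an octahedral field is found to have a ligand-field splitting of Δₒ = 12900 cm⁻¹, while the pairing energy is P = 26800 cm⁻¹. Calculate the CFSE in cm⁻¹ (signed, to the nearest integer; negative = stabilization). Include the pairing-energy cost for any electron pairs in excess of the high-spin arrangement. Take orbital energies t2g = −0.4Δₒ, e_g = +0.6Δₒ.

With Δₒ < P the complex is high-spin.
Filling d⁷ accordingly: t2g^5 e_g^2.
Orbital CFSE = -0.8Δₒ = -0.8 × 12900 = -10320 cm⁻¹.
High-spin has no excess pairs, so no pairing correction applies.

-10320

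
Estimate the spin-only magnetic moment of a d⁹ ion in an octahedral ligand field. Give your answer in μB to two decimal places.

1.73 μB

Configuration: t2g^6 e_g^3 → 1 unpaired electron.
μ(spin-only) = √[1(1+2)] = √3 ≈ 1.73 μB.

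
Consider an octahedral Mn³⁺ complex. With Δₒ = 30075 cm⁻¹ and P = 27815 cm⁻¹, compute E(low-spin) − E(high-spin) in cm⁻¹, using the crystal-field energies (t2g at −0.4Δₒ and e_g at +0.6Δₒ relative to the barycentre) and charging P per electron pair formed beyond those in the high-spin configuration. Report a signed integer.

-2260

Group 7 minus oxidation state +3 gives a d⁴ configuration for Mn³⁺.
High-spin: t2g^3 e_g^1, CFSE = -0.6Δₒ = -18045 cm⁻¹.
For low-spin the configuration is t2g^4 e_g^0: orbital energy -1.6 × 30075 = -48120 cm⁻¹, and 1 additional pair relative to high-spin adds 27815 cm⁻¹, giving -20305 cm⁻¹.
E(LS) − E(HS) = -20305 − (-18045) = -2260 cm⁻¹.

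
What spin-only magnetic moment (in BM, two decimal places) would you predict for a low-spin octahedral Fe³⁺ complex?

1.73 BM

Fe is in group 8, so Fe³⁺ is d⁵ (8 − 3 = 5).
Configuration: t2g^5 e_g^0 → 1 unpaired electron.
μ(spin-only) = √[1(1+2)] = √3 ≈ 1.73 BM.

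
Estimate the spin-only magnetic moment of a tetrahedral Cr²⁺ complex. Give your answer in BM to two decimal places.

4.90 BM

Cr sits in group 6; removing 2 electrons leaves Cr²⁺ with 6 − 2 = 4 d electrons.
Tetrahedral fields are weak (Δₜ ≈ 4/9 Δₒ), so electrons fill high-spin.
Configuration: e² t₂² → 4 unpaired electrons.
μ(spin-only) = √[4(4+2)] = √24 ≈ 4.90 BM.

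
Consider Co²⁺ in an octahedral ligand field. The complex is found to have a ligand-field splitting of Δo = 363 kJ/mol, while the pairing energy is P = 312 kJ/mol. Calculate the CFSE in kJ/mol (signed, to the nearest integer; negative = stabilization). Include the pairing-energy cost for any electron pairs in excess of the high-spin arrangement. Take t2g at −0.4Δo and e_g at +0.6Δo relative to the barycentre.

Group 9 minus oxidation state +2 gives a d⁷ configuration for Co²⁺.
Since Δo = 363 kJ/mol > P = 312 kJ/mol, the complex adopts the low-spin configuration.
That gives t2g^6 e_g^1.
Orbital CFSE = -1.8Δo = -1.8 × 363 = -653 kJ/mol.
Excess pairs vs high-spin: 3 − 2 = 1; pairing cost = +312 kJ/mol.
Net CFSE = -653 + 312 = -341 kJ/mol.

-341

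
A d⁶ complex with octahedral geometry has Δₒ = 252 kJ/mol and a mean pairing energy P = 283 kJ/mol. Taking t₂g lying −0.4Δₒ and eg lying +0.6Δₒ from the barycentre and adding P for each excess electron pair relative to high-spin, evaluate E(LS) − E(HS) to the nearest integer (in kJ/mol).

62

In the high-spin limit (t₂g⁴ eg²) the orbital term is -0.4Δₒ = -101 kJ/mol, with no excess pairing.
Low-spin: t₂g⁶ eg⁰, orbital CFSE = -2.4Δₒ = -605 kJ/mol; plus 2 excess pairs × P = +566 kJ/mol; total -39 kJ/mol.
The difference is -39 − (-101) = 62 kJ/mol, so high-spin lies lower.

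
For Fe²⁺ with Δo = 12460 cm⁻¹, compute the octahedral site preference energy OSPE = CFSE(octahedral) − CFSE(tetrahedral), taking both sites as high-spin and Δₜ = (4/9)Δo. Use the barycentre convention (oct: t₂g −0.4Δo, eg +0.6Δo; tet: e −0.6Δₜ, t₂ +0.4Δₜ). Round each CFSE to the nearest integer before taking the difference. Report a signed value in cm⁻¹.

Group 8 minus oxidation state +2 gives a d⁶ configuration for Fe²⁺.
In an octahedral site d⁶ (HS) is t₂g⁴ eg², giving CFSE(oct) = -0.4Δo = -4984 cm⁻¹.
Tetrahedral: e³ t₂³, CFSE = 3(−0.6) + 3(+0.4) = -0.6Δₜ = -0.6 × (4/9) × 12460 = -3323 cm⁻¹.
Subtracting, OSPE = -4984 − (-3323) = -1661 cm⁻¹.

-1661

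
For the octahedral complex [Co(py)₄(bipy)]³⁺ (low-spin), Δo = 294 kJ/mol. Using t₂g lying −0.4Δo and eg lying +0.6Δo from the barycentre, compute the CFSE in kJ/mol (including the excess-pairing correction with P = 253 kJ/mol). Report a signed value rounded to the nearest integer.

-200

Ligand charges: 4×(+0) from py and 1×(+0) from bipy sum to +0; with overall charge +3, Co is +3.
Co sits in group 9; removing 3 electrons leaves Co³⁺ with 9 − 3 = 6 d electrons.
Configuration: t₂g⁶ eg⁰.
The orbital stabilization is -2.4Δo = -2.4 × 294 = -706 kJ/mol.
Relative to high-spin t₂g⁴ eg² (1 paired), the low-spin configuration has 2 additional pairs, contributing +2 × 253 = +506 kJ/mol.
Net CFSE = -706 + 506 = -200 kJ/mol.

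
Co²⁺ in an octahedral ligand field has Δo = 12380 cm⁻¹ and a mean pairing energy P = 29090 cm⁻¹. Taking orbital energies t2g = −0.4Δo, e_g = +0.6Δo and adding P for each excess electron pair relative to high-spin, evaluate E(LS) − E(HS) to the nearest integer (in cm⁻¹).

Co is in group 9, so Co²⁺ is d⁷ (9 − 2 = 7).
High-spin d⁷ fills as t2g^5 e_g^2 with CFSE 5(−0.4) + 2(+0.6) = -0.8Δo = -9904 cm⁻¹.
For low-spin the configuration is t2g^6 e_g^1: orbital energy -1.8 × 12380 = -22284 cm⁻¹, and 1 additional pair relative to high-spin adds 29090 cm⁻¹, giving 6806 cm⁻¹.
The difference is 6806 − (-9904) = 16710 cm⁻¹, so high-spin lies lower.

16710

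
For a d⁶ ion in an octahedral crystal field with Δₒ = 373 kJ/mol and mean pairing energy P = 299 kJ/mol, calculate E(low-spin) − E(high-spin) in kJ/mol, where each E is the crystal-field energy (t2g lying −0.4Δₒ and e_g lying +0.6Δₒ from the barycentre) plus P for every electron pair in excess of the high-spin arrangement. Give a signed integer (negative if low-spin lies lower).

-148

In the high-spin limit (t2g^4 e_g^2) the orbital term is -0.4Δₒ = -149 kJ/mol, with no excess pairing.
Low-spin: t2g^6 e_g^0, orbital CFSE = -2.4Δₒ = -895 kJ/mol; plus 2 excess pairs × P = +598 kJ/mol; total -297 kJ/mol.
The difference is -297 − (-149) = -148 kJ/mol, so low-spin lies lower.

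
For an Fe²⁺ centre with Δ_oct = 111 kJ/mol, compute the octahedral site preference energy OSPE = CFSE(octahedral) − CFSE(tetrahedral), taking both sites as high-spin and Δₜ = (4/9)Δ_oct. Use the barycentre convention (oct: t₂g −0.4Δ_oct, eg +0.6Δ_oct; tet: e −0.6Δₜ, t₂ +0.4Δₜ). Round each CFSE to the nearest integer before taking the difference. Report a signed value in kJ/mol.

-14

Fe sits in group 8; removing 2 electrons leaves Fe²⁺ with 8 − 2 = 6 d electrons.
Octahedral high-spin t₂g⁴ eg²: CFSE = -0.4 × 111 = -44 kJ/mol.
In a tetrahedral site the filling is e³ t₂³: CFSE(tet) = -0.6Δₜ = -0.6 × (4/9)(111) = -30 kJ/mol.
OSPE = CFSE(oct) − CFSE(tet) = -44 − (-30) = -14 kJ/mol.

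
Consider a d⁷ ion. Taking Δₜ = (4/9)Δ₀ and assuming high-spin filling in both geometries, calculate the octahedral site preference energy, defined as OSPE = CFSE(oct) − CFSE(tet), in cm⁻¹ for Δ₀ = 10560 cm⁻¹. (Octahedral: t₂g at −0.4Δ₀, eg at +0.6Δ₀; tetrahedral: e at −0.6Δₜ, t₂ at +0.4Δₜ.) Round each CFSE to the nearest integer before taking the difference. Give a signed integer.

-2816

Octahedral high-spin t2g^5 e_g^2: CFSE = -0.8 × 10560 = -8448 cm⁻¹.
Tetrahedral e^4 t2^3 gives -1.2Δₜ = -1.2 × (4/9) × 10560 = -5632 cm⁻¹.
OSPE = CFSE(oct) − CFSE(tet) = -8448 − (-5632) = -2816 cm⁻¹.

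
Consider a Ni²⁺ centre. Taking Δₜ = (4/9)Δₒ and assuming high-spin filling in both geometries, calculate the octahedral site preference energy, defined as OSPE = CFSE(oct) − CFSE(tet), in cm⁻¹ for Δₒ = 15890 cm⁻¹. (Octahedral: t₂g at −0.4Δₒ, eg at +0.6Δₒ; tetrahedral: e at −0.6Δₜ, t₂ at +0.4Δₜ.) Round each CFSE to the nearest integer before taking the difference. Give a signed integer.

-13418

Group 10 minus oxidation state +2 gives a d⁸ configuration for Ni²⁺.
In an octahedral site d⁸ (HS) is t₂g⁶ eg², giving CFSE(oct) = -1.2Δₒ = -19068 cm⁻¹.
Tetrahedral e⁴ t₂⁴ gives -0.8Δₜ = -0.8 × (4/9) × 15890 = -5650 cm⁻¹.
OSPE = CFSE(oct) − CFSE(tet) = -19068 − (-5650) = -13418 cm⁻¹.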